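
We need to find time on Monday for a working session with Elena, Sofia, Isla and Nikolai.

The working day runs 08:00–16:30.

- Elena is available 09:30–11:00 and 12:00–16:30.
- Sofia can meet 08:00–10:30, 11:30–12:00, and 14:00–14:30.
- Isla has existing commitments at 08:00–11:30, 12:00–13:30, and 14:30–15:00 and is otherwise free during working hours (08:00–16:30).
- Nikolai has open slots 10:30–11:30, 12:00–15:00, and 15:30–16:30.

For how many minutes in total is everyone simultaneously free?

30 minutes

Isla free within 08:00–16:30: 11:30–12:00, 13:30–14:30, 15:00–16:30.
Elena ∩ Sofia: 09:30–10:30, 14:00–14:30.
Elena ∩ Sofia ∩ Isla: 14:00–14:30.
Elena ∩ Sofia ∩ Isla ∩ Nikolai: 14:00–14:30.
Total common minutes: 30.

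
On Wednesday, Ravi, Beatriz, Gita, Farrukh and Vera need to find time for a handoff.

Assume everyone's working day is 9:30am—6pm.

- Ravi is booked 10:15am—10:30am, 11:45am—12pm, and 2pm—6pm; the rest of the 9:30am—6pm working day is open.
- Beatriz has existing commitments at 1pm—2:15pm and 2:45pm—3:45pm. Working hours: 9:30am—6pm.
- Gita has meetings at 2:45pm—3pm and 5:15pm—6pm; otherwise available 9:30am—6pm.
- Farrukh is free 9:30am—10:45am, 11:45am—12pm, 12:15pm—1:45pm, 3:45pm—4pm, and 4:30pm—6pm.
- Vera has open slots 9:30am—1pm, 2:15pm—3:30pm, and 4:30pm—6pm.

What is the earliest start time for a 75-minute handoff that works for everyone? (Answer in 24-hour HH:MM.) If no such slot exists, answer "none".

none

Ravi free within 09:30–18:00: 09:30–10:15, 10:30–11:45, 12:00–14:00.
Beatriz free within 09:30–18:00: 09:30–13:00, 14:15–14:45, 15:45–18:00.
Gita free within 09:30–18:00: 09:30–14:45, 15:00–17:15.
Ravi ∩ Beatriz: 09:30–10:15, 10:30–11:45, 12:00–13:00.
Ravi ∩ Beatriz ∩ Gita: 09:30–10:15, 10:30–11:45, 12:00–13:00.
Ravi ∩ Beatriz ∩ Gita ∩ Farrukh: 09:30–10:15, 10:30–10:45, 12:15–13:00.
Ravi ∩ Beatriz ∩ Gita ∩ Farrukh ∩ Vera: 09:30–10:15, 10:30–10:45, 12:15–13:00.
Windows ≥ 75 min: (none).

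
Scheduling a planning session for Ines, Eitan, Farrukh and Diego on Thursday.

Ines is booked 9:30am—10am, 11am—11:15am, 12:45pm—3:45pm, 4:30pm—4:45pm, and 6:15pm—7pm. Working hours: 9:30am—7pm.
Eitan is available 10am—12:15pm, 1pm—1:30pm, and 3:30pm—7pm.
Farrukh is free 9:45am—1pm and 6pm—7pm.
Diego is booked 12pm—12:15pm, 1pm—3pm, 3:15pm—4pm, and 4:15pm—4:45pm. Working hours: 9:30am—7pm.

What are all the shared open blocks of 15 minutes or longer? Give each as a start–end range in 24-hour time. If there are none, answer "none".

Ines free within 09:30–19:00: 10:00–11:00, 11:15–12:45, 15:45–16:30, 16:45–18:15.
Diego free within 09:30–19:00: 09:30–12:00, 12:15–13:00, 15:00–15:15, 16:00–16:15, 16:45–19:00.
Ines ∩ Eitan: 10:00–11:00, 11:15–12:15, 15:45–16:30, 16:45–18:15.
Ines ∩ Eitan ∩ Farrukh: 10:00–11:00, 11:15–12:15, 18:00–18:15.
Ines ∩ Eitan ∩ Farrukh ∩ Diego: 10:00–11:00, 11:15–12:00, 18:00–18:15.
Windows ≥ 15 min: 10:00–11:00, 11:15–12:00, 18:00–18:15.

10:00–11:00, 11:15–12:00, 18:00–18:15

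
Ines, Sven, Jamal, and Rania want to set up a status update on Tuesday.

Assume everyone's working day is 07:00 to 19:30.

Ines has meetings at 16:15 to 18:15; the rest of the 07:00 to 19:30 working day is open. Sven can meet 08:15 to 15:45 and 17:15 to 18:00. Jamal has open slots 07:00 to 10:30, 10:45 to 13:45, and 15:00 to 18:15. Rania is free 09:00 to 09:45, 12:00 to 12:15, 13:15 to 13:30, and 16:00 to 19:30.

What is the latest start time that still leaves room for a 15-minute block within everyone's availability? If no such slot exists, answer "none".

13:15

Ines free within 07:00–19:30: 07:00–16:15, 18:15–19:30.
Ines ∩ Sven: 08:15–15:45.
Ines ∩ Sven ∩ Jamal: 08:15–10:30, 10:45–13:45, 15:00–15:45.
Ines ∩ Sven ∩ Jamal ∩ Rania: 09:00–09:45, 12:00–12:15, 13:15–13:30.
Windows ≥ 15 min: 09:00–09:45, 12:00–12:15, 13:15–13:30.
Latest start in the last window 13:15–13:30 is 13:30 − 15 min = 13:15.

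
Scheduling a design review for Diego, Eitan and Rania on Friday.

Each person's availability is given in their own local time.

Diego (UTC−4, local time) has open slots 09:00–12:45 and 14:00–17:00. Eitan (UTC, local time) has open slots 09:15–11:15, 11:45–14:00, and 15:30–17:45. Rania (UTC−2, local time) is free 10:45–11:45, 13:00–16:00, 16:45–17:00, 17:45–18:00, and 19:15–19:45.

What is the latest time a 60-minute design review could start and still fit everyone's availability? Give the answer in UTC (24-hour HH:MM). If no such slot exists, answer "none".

15:45

Diego → UTC: 13:00–16:45, 18:00–21:00.
Eitan → UTC: 09:15–11:15, 11:45–14:00, 15:30–17:45.
Rania → UTC: 12:45–13:45, 15:00–18:00, 18:45–19:00, 19:45–20:00, 21:15–21:45.
Diego ∩ Eitan: 13:00–14:00, 15:30–16:45.
Diego ∩ Eitan ∩ Rania: 13:00–13:45, 15:30–16:45.
Windows ≥ 60 min: 15:30–16:45.
Latest start in the last window 15:30–16:45 is 16:45 − 60 min = 15:45.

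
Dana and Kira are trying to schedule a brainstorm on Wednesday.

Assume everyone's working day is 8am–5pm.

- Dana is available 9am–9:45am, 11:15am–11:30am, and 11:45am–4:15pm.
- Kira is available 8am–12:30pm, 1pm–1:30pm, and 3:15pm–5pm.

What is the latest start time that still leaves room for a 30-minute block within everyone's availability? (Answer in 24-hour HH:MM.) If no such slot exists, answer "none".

Dana ∩ Kira: 09:00–09:45, 11:15–11:30, 11:45–12:30, 13:00–13:30, 15:15–16:15.
Windows ≥ 30 min: 09:00–09:45, 11:45–12:30, 13:00–13:30, 15:15–16:15.
Latest start in the last window 15:15–16:15 is 16:15 − 30 min = 15:45.

15:45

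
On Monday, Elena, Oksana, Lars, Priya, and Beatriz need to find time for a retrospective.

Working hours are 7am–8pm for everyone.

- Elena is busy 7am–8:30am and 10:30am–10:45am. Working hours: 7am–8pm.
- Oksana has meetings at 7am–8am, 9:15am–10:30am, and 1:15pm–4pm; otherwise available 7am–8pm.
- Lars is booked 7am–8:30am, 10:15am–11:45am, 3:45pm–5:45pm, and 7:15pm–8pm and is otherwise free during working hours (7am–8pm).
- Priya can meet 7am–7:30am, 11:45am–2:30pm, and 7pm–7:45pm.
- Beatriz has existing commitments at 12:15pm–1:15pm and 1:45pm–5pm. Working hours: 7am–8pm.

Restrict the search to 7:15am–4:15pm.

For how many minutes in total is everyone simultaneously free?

30 minutes

Elena free within 07:00–20:00: 08:30–10:30, 10:45–20:00.
Oksana free within 07:00–20:00: 08:00–09:15, 10:30–13:15, 16:00–20:00.
Lars free within 07:00–20:00: 08:30–10:15, 11:45–15:45, 17:45–19:15.
Beatriz free within 07:00–20:00: 07:00–12:15, 13:15–13:45, 17:00–20:00.
Elena ∩ Oksana: 08:30–09:15, 10:45–13:15, 16:00–20:00.
Elena ∩ Oksana ∩ Lars: 08:30–09:15, 11:45–13:15, 17:45–19:15.
Elena ∩ Oksana ∩ Lars ∩ Priya: 11:45–13:15, 19:00–19:15.
Elena ∩ Oksana ∩ Lars ∩ Priya ∩ Beatriz: 11:45–12:15, 19:00–19:15.
Restricted to 07:15–16:15: 11:45–12:15.
Total common minutes: 30.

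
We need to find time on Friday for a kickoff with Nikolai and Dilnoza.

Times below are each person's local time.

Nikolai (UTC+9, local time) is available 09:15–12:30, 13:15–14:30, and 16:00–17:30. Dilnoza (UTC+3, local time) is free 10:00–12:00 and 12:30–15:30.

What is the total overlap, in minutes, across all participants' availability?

90 minutes

Nikolai → UTC: 00:15–03:30, 04:15–05:30, 07:00–08:30.
Dilnoza → UTC: 07:00–09:00, 09:30–12:30.
Nikolai ∩ Dilnoza: 07:00–08:30.
Total common minutes: 90.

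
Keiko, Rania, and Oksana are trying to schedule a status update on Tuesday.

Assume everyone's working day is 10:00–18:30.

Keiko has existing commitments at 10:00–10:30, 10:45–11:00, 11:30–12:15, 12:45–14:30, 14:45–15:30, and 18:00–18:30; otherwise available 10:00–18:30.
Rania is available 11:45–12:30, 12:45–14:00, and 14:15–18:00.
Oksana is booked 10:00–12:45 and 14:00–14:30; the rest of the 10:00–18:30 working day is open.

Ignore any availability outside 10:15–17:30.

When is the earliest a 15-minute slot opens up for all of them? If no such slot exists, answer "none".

Keiko free within 10:00–18:30: 10:30–10:45, 11:00–11:30, 12:15–12:45, 14:30–14:45, 15:30–18:00.
Oksana free within 10:00–18:30: 12:45–14:00, 14:30–18:30.
Keiko ∩ Rania: 12:15–12:30, 14:30–14:45, 15:30–18:00.
Keiko ∩ Rania ∩ Oksana: 14:30–14:45, 15:30–18:00.
Restricted to 10:15–17:30: 14:30–14:45, 15:30–17:30.
Windows ≥ 15 min: 14:30–14:45, 15:30–17:30.
Earliest such window starts at 14:30.

14:30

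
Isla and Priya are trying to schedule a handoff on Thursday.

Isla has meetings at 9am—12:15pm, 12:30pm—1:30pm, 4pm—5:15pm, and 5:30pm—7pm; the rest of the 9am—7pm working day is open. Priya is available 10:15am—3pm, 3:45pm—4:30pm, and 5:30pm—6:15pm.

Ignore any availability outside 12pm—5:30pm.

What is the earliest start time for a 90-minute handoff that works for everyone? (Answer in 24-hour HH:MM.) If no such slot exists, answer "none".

13:30

Isla free within 09:00–19:00: 12:15–12:30, 13:30–16:00, 17:15–17:30.
Isla ∩ Priya: 12:15–12:30, 13:30–15:00, 15:45–16:00.
Restricted to 12:00–17:30: 12:15–12:30, 13:30–15:00, 15:45–16:00.
Windows ≥ 90 min: 13:30–15:00.
Earliest such window starts at 13:30.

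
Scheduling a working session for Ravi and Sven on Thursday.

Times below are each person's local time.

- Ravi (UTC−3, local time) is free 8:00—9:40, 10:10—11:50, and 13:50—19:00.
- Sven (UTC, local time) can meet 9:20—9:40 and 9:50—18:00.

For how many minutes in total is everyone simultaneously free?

Ravi → UTC: 11:00–12:40, 13:10–14:50, 16:50–22:00.
Sven → UTC: 09:20–09:40, 09:50–18:00.
Ravi ∩ Sven: 11:00–12:40, 13:10–14:50, 16:50–18:00.
Total common minutes: 100 + 100 + 70 = 270.

270 minutes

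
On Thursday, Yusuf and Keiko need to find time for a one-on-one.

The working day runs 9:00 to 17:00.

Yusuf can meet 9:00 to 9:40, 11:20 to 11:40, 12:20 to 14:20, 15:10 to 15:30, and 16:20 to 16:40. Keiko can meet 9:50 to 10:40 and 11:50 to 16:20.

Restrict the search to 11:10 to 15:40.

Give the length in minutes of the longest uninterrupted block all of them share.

Yusuf ∩ Keiko: 12:20–14:20, 15:10–15:30.
Restricted to 11:10–15:40: 12:20–14:20, 15:10–15:30.
Common window lengths: 120, 20 min; longest is 120.

120 minutes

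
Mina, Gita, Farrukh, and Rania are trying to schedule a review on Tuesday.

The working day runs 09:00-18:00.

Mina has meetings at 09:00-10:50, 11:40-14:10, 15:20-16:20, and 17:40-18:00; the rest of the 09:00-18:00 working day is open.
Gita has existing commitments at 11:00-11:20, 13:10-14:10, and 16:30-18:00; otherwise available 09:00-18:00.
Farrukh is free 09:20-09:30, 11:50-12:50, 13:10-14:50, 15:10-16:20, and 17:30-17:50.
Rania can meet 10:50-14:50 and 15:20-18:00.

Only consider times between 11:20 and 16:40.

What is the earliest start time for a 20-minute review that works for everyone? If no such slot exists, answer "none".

Mina free within 09:00–18:00: 10:50–11:40, 14:10–15:20, 16:20–17:40.
Gita free within 09:00–18:00: 09:00–11:00, 11:20–13:10, 14:10–16:30.
Mina ∩ Gita: 10:50–11:00, 11:20–11:40, 14:10–15:20, 16:20–16:30.
Mina ∩ Gita ∩ Farrukh: 14:10–14:50, 15:10–15:20.
Mina ∩ Gita ∩ Farrukh ∩ Rania: 14:10–14:50.
Restricted to 11:20–16:40: 14:10–14:50.
Windows ≥ 20 min: 14:10–14:50.
Earliest such window starts at 14:10.

14:10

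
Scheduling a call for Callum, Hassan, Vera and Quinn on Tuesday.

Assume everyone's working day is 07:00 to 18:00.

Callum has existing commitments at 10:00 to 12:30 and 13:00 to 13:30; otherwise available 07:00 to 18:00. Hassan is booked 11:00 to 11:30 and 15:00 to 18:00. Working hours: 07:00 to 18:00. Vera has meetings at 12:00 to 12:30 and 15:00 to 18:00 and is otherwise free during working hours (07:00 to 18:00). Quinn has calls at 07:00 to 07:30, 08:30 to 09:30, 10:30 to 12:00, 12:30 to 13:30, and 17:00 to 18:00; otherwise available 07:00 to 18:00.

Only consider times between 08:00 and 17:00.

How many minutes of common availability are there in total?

150 minutes

Callum free within 07:00–18:00: 07:00–10:00, 12:30–13:00, 13:30–18:00.
Hassan free within 07:00–18:00: 07:00–11:00, 11:30–15:00.
Vera free within 07:00–18:00: 07:00–12:00, 12:30–15:00.
Quinn free within 07:00–18:00: 07:30–08:30, 09:30–10:30, 12:00–12:30, 13:30–17:00.
Callum ∩ Hassan: 07:00–10:00, 12:30–13:00, 13:30–15:00.
Callum ∩ Hassan ∩ Vera: 07:00–10:00, 12:30–13:00, 13:30–15:00.
Callum ∩ Hassan ∩ Vera ∩ Quinn: 07:30–08:30, 09:30–10:00, 13:30–15:00.
Restricted to 08:00–17:00: 08:00–08:30, 09:30–10:00, 13:30–15:00.
Total common minutes: 30 + 30 + 90 = 150.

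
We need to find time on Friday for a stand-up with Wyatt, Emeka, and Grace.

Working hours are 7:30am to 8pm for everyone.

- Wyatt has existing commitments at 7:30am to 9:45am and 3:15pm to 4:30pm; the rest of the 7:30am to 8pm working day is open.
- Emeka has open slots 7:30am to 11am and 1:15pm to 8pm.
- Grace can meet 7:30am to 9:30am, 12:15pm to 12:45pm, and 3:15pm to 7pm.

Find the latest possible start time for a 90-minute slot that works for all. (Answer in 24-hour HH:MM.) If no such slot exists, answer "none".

17:30

Wyatt free within 07:30–20:00: 09:45–15:15, 16:30–20:00.
Wyatt ∩ Emeka: 09:45–11:00, 13:15–15:15, 16:30–20:00.
Wyatt ∩ Emeka ∩ Grace: 16:30–19:00.
Windows ≥ 90 min: 16:30–19:00.
Latest start in the last window 16:30–19:00 is 19:00 − 90 min = 17:30.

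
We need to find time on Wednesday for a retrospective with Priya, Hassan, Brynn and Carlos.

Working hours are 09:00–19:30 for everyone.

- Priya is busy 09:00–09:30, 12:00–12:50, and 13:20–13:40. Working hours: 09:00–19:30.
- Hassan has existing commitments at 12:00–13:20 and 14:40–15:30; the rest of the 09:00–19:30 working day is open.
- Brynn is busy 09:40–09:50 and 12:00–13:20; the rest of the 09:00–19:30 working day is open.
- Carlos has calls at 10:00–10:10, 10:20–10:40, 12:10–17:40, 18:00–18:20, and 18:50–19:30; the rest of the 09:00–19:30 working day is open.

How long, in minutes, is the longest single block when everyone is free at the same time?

Priya free within 09:00–19:30: 09:30–12:00, 12:50–13:20, 13:40–19:30.
Hassan free within 09:00–19:30: 09:00–12:00, 13:20–14:40, 15:30–19:30.
Brynn free within 09:00–19:30: 09:00–09:40, 09:50–12:00, 13:20–19:30.
Carlos free within 09:00–19:30: 09:00–10:00, 10:10–10:20, 10:40–12:10, 17:40–18:00, 18:20–18:50.
Priya ∩ Hassan: 09:30–12:00, 13:40–14:40, 15:30–19:30.
Priya ∩ Hassan ∩ Brynn: 09:30–09:40, 09:50–12:00, 13:40–14:40, 15:30–19:30.
Priya ∩ Hassan ∩ Brynn ∩ Carlos: 09:30–09:40, 09:50–10:00, 10:10–10:20, 10:40–12:00, 17:40–18:00, 18:20–18:50.
Common window lengths: 10, 10, 10, 80, 20, 30 min; longest is 80.

80 minutes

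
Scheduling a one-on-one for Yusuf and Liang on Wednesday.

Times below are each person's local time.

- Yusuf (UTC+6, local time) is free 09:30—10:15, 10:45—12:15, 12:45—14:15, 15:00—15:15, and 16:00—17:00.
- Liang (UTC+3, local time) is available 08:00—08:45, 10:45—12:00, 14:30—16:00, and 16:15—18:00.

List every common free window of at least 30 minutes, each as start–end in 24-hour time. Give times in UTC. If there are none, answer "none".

05:00–05:45, 07:45–08:15

Yusuf → UTC: 03:30–04:15, 04:45–06:15, 06:45–08:15, 09:00–09:15, 10:00–11:00.
Liang → UTC: 05:00–05:45, 07:45–09:00, 11:30–13:00, 13:15–15:00.
Yusuf ∩ Liang: 05:00–05:45, 07:45–08:15.
Windows ≥ 30 min: 05:00–05:45, 07:45–08:15.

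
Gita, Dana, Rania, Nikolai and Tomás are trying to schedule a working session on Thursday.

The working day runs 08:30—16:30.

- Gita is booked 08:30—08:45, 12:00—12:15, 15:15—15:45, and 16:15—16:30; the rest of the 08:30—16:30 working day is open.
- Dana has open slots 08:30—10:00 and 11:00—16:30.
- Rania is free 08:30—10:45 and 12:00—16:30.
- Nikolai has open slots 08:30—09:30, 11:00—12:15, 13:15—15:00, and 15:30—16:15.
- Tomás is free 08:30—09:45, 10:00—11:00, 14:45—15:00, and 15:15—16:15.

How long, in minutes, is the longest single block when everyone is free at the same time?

Gita free within 08:30–16:30: 08:45–12:00, 12:15–15:15, 15:45–16:15.
Gita ∩ Dana: 08:45–10:00, 11:00–12:00, 12:15–15:15, 15:45–16:15.
Gita ∩ Dana ∩ Rania: 08:45–10:00, 12:15–15:15, 15:45–16:15.
Gita ∩ Dana ∩ Rania ∩ Nikolai: 08:45–09:30, 13:15–15:00, 15:45–16:15.
Gita ∩ Dana ∩ Rania ∩ Nikolai ∩ Tomás: 08:45–09:30, 14:45–15:00, 15:45–16:15.
Common window lengths: 45, 15, 30 min; longest is 45.

45 minutes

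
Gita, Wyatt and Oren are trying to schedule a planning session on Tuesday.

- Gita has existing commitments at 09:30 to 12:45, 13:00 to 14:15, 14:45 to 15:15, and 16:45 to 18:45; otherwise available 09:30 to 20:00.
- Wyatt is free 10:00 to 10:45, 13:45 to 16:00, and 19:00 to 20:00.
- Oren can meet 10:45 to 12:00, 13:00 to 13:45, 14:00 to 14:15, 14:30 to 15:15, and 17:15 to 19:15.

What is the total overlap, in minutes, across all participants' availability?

Gita free within 09:30–20:00: 12:45–13:00, 14:15–14:45, 15:15–16:45, 18:45–20:00.
Gita ∩ Wyatt: 14:15–14:45, 15:15–16:00, 19:00–20:00.
Gita ∩ Wyatt ∩ Oren: 14:30–14:45, 19:00–19:15.
Total common minutes: 15 + 15 = 30.

30 minutes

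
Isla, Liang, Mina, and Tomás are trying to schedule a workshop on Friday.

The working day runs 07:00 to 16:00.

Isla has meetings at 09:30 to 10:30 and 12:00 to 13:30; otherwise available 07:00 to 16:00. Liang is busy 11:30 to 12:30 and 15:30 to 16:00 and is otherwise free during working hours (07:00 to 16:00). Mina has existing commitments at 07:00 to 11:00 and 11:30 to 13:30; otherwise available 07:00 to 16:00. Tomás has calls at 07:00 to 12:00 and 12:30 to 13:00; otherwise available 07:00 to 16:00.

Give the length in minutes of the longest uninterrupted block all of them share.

Isla free within 07:00–16:00: 07:00–09:30, 10:30–12:00, 13:30–16:00.
Liang free within 07:00–16:00: 07:00–11:30, 12:30–15:30.
Mina free within 07:00–16:00: 11:00–11:30, 13:30–16:00.
Tomás free within 07:00–16:00: 12:00–12:30, 13:00–16:00.
Isla ∩ Liang: 07:00–09:30, 10:30–11:30, 13:30–15:30.
Isla ∩ Liang ∩ Mina: 11:00–11:30, 13:30–15:30.
Isla ∩ Liang ∩ Mina ∩ Tomás: 13:30–15:30.
Single common window of 120 minutes.

120 minutes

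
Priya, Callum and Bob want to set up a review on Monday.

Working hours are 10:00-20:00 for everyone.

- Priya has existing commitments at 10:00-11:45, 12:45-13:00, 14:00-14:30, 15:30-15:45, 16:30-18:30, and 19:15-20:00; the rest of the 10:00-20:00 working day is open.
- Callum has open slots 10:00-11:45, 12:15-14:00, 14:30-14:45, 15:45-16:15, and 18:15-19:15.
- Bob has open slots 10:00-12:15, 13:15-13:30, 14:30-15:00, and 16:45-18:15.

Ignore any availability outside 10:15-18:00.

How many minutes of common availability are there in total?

30 minutes

Priya free within 10:00–20:00: 11:45–12:45, 13:00–14:00, 14:30–15:30, 15:45–16:30, 18:30–19:15.
Priya ∩ Callum: 12:15–12:45, 13:00–14:00, 14:30–14:45, 15:45–16:15, 18:30–19:15.
Priya ∩ Callum ∩ Bob: 13:15–13:30, 14:30–14:45.
Restricted to 10:15–18:00: 13:15–13:30, 14:30–14:45.
Total common minutes: 15 + 15 = 30.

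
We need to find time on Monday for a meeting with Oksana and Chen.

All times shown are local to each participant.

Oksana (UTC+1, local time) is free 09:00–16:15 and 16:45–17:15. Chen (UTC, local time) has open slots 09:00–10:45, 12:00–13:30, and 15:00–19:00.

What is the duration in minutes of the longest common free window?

105 minutes

Oksana → UTC: 08:00–15:15, 15:45–16:15.
Chen → UTC: 09:00–10:45, 12:00–13:30, 15:00–19:00.
Oksana ∩ Chen: 09:00–10:45, 12:00–13:30, 15:00–15:15, 15:45–16:15.
Common window lengths: 105, 90, 15, 30 min; longest is 105.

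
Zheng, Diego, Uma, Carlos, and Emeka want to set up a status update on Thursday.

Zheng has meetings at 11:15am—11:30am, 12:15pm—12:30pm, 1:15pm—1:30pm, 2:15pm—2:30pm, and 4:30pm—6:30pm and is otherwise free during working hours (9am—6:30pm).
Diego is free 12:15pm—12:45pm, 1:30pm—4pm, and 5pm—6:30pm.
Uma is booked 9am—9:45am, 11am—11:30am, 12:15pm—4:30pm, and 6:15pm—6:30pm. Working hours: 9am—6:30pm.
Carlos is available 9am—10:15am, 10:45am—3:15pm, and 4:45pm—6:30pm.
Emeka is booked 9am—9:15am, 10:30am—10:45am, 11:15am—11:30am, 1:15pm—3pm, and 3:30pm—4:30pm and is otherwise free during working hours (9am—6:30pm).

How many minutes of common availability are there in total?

Zheng free within 09:00–18:30: 09:00–11:15, 11:30–12:15, 12:30–13:15, 13:30–14:15, 14:30–16:30.
Uma free within 09:00–18:30: 09:45–11:00, 11:30–12:15, 16:30–18:15.
Emeka free within 09:00–18:30: 09:15–10:30, 10:45–11:15, 11:30–13:15, 15:00–15:30, 16:30–18:30.
Zheng ∩ Diego: 12:30–12:45, 13:30–14:15, 14:30–16:00.
Zheng ∩ Diego ∩ Uma: (none).
Zheng ∩ Diego ∩ Uma ∩ Carlos: (none).
Zheng ∩ Diego ∩ Uma ∩ Carlos ∩ Emeka: (none).
Total common minutes: 0.

0 minutes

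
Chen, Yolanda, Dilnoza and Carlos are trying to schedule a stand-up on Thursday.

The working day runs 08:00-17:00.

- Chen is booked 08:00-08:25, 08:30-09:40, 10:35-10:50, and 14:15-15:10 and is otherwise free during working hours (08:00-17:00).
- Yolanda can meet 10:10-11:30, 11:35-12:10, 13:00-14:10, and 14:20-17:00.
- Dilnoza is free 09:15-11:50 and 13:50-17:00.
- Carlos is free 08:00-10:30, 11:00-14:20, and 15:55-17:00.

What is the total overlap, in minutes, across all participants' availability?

150 minutes

Chen free within 08:00–17:00: 08:25–08:30, 09:40–10:35, 10:50–14:15, 15:10–17:00.
Chen ∩ Yolanda: 10:10–10:35, 10:50–11:30, 11:35–12:10, 13:00–14:10, 15:10–17:00.
Chen ∩ Yolanda ∩ Dilnoza: 10:10–10:35, 10:50–11:30, 11:35–11:50, 13:50–14:10, 15:10–17:00.
Chen ∩ Yolanda ∩ Dilnoza ∩ Carlos: 10:10–10:30, 11:00–11:30, 11:35–11:50, 13:50–14:10, 15:55–17:00.
Total common minutes: 20 + 30 + 15 + 20 + 65 = 150.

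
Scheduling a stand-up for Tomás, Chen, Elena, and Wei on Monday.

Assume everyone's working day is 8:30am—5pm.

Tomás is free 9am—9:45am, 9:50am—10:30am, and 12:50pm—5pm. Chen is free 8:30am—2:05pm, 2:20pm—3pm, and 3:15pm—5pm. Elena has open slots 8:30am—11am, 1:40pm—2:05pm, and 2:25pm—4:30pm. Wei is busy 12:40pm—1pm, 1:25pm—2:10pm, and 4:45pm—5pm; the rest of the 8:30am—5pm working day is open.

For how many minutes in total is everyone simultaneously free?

195 minutes

Wei free within 08:30–17:00: 08:30–12:40, 13:00–13:25, 14:10–16:45.
Tomás ∩ Chen: 09:00–09:45, 09:50–10:30, 12:50–14:05, 14:20–15:00, 15:15–17:00.
Tomás ∩ Chen ∩ Elena: 09:00–09:45, 09:50–10:30, 13:40–14:05, 14:25–15:00, 15:15–16:30.
Tomás ∩ Chen ∩ Elena ∩ Wei: 09:00–09:45, 09:50–10:30, 14:25–15:00, 15:15–16:30.
Total common minutes: 45 + 40 + 35 + 75 = 195.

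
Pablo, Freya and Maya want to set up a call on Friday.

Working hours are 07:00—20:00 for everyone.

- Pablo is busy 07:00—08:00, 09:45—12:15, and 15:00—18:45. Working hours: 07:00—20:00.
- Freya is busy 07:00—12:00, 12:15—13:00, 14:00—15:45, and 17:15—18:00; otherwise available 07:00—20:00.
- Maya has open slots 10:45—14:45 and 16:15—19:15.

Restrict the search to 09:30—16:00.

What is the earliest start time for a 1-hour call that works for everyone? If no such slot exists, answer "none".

13:00

Pablo free within 07:00–20:00: 08:00–09:45, 12:15–15:00, 18:45–20:00.
Freya free within 07:00–20:00: 12:00–12:15, 13:00–14:00, 15:45–17:15, 18:00–20:00.
Pablo ∩ Freya: 13:00–14:00, 18:45–20:00.
Pablo ∩ Freya ∩ Maya: 13:00–14:00, 18:45–19:15.
Restricted to 09:30–16:00: 13:00–14:00.
Windows ≥ 60 min: 13:00–14:00.
Earliest such window starts at 13:00.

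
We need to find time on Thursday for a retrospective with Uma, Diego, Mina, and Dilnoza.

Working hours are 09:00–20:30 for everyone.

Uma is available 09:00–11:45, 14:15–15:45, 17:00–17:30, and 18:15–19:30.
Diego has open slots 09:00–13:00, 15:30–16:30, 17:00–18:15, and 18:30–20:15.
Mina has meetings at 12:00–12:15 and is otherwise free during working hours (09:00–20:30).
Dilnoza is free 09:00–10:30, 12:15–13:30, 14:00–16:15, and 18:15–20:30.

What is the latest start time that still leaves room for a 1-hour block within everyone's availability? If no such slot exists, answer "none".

Mina free within 09:00–20:30: 09:00–12:00, 12:15–20:30.
Uma ∩ Diego: 09:00–11:45, 15:30–15:45, 17:00–17:30, 18:30–19:30.
Uma ∩ Diego ∩ Mina: 09:00–11:45, 15:30–15:45, 17:00–17:30, 18:30–19:30.
Uma ∩ Diego ∩ Mina ∩ Dilnoza: 09:00–10:30, 15:30–15:45, 18:30–19:30.
Windows ≥ 60 min: 09:00–10:30, 18:30–19:30.
Latest start in the last window 18:30–19:30 is 19:30 − 60 min = 18:30.

18:30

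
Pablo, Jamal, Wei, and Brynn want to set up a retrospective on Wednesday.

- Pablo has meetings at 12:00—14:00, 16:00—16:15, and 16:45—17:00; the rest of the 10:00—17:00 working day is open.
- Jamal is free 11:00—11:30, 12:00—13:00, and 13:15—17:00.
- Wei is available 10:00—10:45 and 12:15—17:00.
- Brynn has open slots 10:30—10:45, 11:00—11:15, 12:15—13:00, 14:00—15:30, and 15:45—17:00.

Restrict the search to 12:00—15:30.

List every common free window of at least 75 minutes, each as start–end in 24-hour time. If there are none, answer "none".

14:00–15:30

Pablo free within 10:00–17:00: 10:00–12:00, 14:00–16:00, 16:15–16:45.
Pablo ∩ Jamal: 11:00–11:30, 14:00–16:00, 16:15–16:45.
Pablo ∩ Jamal ∩ Wei: 14:00–16:00, 16:15–16:45.
Pablo ∩ Jamal ∩ Wei ∩ Brynn: 14:00–15:30, 15:45–16:00, 16:15–16:45.
Restricted to 12:00–15:30: 14:00–15:30.
Windows ≥ 75 min: 14:00–15:30.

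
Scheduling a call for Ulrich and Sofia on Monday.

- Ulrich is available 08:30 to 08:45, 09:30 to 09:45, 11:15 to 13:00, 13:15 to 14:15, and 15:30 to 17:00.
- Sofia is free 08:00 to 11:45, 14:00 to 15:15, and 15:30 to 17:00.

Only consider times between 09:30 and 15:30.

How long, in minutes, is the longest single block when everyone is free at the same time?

30 minutes

Ulrich ∩ Sofia: 08:30–08:45, 09:30–09:45, 11:15–11:45, 14:00–14:15, 15:30–17:00.
Restricted to 09:30–15:30: 09:30–09:45, 11:15–11:45, 14:00–14:15.
Common window lengths: 15, 30, 15 min; longest is 30.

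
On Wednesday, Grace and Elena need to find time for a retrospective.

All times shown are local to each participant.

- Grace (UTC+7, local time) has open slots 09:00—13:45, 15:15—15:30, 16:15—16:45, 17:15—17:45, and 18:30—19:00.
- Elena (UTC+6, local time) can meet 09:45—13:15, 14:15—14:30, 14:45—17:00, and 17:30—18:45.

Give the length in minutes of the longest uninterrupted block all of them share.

Grace → UTC: 02:00–06:45, 08:15–08:30, 09:15–09:45, 10:15–10:45, 11:30–12:00.
Elena → UTC: 03:45–07:15, 08:15–08:30, 08:45–11:00, 11:30–12:45.
Grace ∩ Elena: 03:45–06:45, 08:15–08:30, 09:15–09:45, 10:15–10:45, 11:30–12:00.
Common window lengths: 180, 15, 30, 30, 30 min; longest is 180.

180 minutes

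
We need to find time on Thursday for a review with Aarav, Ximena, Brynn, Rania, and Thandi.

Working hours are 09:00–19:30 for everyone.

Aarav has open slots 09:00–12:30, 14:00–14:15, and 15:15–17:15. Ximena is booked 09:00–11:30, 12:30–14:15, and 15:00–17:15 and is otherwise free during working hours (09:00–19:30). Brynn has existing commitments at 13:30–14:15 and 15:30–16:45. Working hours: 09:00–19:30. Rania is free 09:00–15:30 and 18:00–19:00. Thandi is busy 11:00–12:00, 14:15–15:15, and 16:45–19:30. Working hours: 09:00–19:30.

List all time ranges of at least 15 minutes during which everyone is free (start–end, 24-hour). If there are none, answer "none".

12:00–12:30

Ximena free within 09:00–19:30: 11:30–12:30, 14:15–15:00, 17:15–19:30.
Brynn free within 09:00–19:30: 09:00–13:30, 14:15–15:30, 16:45–19:30.
Thandi free within 09:00–19:30: 09:00–11:00, 12:00–14:15, 15:15–16:45.
Aarav ∩ Ximena: 11:30–12:30.
Aarav ∩ Ximena ∩ Brynn: 11:30–12:30.
Aarav ∩ Ximena ∩ Brynn ∩ Rania: 11:30–12:30.
Aarav ∩ Ximena ∩ Brynn ∩ Rania ∩ Thandi: 12:00–12:30.
Windows ≥ 15 min: 12:00–12:30.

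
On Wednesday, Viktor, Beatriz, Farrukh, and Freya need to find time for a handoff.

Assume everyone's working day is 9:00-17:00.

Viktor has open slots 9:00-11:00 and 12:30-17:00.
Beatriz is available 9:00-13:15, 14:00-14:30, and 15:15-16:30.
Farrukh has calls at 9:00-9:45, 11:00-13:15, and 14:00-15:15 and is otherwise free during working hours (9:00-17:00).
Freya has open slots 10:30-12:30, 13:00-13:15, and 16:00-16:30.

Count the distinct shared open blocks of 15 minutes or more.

2

Farrukh free within 09:00–17:00: 09:45–11:00, 13:15–14:00, 15:15–17:00.
Viktor ∩ Beatriz: 09:00–11:00, 12:30–13:15, 14:00–14:30, 15:15–16:30.
Viktor ∩ Beatriz ∩ Farrukh: 09:45–11:00, 15:15–16:30.
Viktor ∩ Beatriz ∩ Farrukh ∩ Freya: 10:30–11:00, 16:00–16:30.
Windows ≥ 15 min: 10:30–11:00, 16:00–16:30.
That's 2 windows.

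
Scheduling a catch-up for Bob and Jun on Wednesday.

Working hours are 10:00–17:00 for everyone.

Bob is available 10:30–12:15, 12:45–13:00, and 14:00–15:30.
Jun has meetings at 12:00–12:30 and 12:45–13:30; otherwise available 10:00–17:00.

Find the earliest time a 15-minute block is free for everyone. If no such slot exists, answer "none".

Jun free within 10:00–17:00: 10:00–12:00, 12:30–12:45, 13:30–17:00.
Bob ∩ Jun: 10:30–12:00, 14:00–15:30.
Windows ≥ 15 min: 10:30–12:00, 14:00–15:30.
Earliest such window starts at 10:30.

10:30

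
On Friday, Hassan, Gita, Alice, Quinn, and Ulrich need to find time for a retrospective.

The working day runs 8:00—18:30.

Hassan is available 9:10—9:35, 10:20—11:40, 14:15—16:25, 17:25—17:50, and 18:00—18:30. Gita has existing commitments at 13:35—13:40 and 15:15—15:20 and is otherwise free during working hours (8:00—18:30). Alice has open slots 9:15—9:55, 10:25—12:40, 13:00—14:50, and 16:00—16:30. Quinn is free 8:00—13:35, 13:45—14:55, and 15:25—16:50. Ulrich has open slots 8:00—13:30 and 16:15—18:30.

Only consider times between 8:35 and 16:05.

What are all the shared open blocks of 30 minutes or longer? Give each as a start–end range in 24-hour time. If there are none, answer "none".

10:25–11:40

Gita free within 08:00–18:30: 08:00–13:35, 13:40–15:15, 15:20–18:30.
Hassan ∩ Gita: 09:10–09:35, 10:20–11:40, 14:15–15:15, 15:20–16:25, 17:25–17:50, 18:00–18:30.
Hassan ∩ Gita ∩ Alice: 09:15–09:35, 10:25–11:40, 14:15–14:50, 16:00–16:25.
Hassan ∩ Gita ∩ Alice ∩ Quinn: 09:15–09:35, 10:25–11:40, 14:15–14:50, 16:00–16:25.
Hassan ∩ Gita ∩ Alice ∩ Quinn ∩ Ulrich: 09:15–09:35, 10:25–11:40, 16:15–16:25.
Restricted to 08:35–16:05: 09:15–09:35, 10:25–11:40.
Windows ≥ 30 min: 10:25–11:40.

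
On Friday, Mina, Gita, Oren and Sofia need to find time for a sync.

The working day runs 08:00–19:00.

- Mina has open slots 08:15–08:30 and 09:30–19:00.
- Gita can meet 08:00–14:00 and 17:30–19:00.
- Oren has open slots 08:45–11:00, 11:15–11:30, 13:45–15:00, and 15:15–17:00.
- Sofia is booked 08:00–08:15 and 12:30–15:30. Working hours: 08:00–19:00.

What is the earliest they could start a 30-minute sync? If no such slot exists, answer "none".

09:30

Sofia free within 08:00–19:00: 08:15–12:30, 15:30–19:00.
Mina ∩ Gita: 08:15–08:30, 09:30–14:00, 17:30–19:00.
Mina ∩ Gita ∩ Oren: 09:30–11:00, 11:15–11:30, 13:45–14:00.
Mina ∩ Gita ∩ Oren ∩ Sofia: 09:30–11:00, 11:15–11:30.
Windows ≥ 30 min: 09:30–11:00.
Earliest such window starts at 09:30.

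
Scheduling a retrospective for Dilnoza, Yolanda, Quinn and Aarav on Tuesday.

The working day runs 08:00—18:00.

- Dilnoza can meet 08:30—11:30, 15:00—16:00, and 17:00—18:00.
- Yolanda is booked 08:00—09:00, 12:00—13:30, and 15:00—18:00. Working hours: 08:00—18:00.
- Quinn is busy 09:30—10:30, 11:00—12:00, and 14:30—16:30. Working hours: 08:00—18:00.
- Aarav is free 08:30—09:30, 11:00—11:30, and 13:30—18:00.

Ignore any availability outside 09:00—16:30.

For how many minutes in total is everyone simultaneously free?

30 minutes

Yolanda free within 08:00–18:00: 09:00–12:00, 13:30–15:00.
Quinn free within 08:00–18:00: 08:00–09:30, 10:30–11:00, 12:00–14:30, 16:30–18:00.
Dilnoza ∩ Yolanda: 09:00–11:30.
Dilnoza ∩ Yolanda ∩ Quinn: 09:00–09:30, 10:30–11:00.
Dilnoza ∩ Yolanda ∩ Quinn ∩ Aarav: 09:00–09:30.
Restricted to 09:00–16:30: 09:00–09:30.
Total common minutes: 30.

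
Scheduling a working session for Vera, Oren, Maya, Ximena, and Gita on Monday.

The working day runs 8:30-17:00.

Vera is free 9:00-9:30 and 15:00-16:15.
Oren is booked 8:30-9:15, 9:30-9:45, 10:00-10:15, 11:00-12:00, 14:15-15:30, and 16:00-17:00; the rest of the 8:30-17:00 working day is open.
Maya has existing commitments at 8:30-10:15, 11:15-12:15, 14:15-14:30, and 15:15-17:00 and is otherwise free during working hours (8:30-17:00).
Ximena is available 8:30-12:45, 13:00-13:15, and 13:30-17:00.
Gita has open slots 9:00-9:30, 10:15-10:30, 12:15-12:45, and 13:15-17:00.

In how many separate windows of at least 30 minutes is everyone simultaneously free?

Oren free within 08:30–17:00: 09:15–09:30, 09:45–10:00, 10:15–11:00, 12:00–14:15, 15:30–16:00.
Maya free within 08:30–17:00: 10:15–11:15, 12:15–14:15, 14:30–15:15.
Vera ∩ Oren: 09:15–09:30, 15:30–16:00.
Vera ∩ Oren ∩ Maya: (none).
Vera ∩ Oren ∩ Maya ∩ Ximena: (none).
Vera ∩ Oren ∩ Maya ∩ Ximena ∩ Gita: (none).
Windows ≥ 30 min: (none).
That's 0 windows.

0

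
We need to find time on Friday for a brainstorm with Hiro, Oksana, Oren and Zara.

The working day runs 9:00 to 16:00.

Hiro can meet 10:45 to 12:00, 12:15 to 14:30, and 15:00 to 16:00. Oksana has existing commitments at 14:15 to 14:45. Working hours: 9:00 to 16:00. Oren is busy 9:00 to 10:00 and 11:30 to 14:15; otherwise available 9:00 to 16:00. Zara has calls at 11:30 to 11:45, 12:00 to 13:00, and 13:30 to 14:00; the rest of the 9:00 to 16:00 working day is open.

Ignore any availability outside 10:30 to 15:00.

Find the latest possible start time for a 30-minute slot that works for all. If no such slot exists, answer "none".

Oksana free within 09:00–16:00: 09:00–14:15, 14:45–16:00.
Oren free within 09:00–16:00: 10:00–11:30, 14:15–16:00.
Zara free within 09:00–16:00: 09:00–11:30, 11:45–12:00, 13:00–13:30, 14:00–16:00.
Hiro ∩ Oksana: 10:45–12:00, 12:15–14:15, 15:00–16:00.
Hiro ∩ Oksana ∩ Oren: 10:45–11:30, 15:00–16:00.
Hiro ∩ Oksana ∩ Oren ∩ Zara: 10:45–11:30, 15:00–16:00.
Restricted to 10:30–15:00: 10:45–11:30.
Windows ≥ 30 min: 10:45–11:30.
Latest start in the last window 10:45–11:30 is 11:30 − 30 min = 11:00.

11:00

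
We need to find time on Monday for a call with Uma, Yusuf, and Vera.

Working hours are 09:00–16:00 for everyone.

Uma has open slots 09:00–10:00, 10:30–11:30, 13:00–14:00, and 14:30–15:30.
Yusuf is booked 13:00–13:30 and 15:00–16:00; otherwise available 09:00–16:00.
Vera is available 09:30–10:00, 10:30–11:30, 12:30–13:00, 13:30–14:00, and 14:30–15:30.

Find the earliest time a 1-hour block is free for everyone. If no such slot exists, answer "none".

10:30

Yusuf free within 09:00–16:00: 09:00–13:00, 13:30–15:00.
Uma ∩ Yusuf: 09:00–10:00, 10:30–11:30, 13:30–14:00, 14:30–15:00.
Uma ∩ Yusuf ∩ Vera: 09:30–10:00, 10:30–11:30, 13:30–14:00, 14:30–15:00.
Windows ≥ 60 min: 10:30–11:30.
Earliest such window starts at 10:30.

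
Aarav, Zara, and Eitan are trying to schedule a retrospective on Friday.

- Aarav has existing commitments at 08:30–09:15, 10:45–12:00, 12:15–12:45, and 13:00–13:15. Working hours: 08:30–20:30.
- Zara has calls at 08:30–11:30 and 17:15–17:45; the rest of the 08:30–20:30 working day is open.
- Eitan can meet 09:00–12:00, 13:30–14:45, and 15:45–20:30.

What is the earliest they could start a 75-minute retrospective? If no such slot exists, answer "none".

13:30

Aarav free within 08:30–20:30: 09:15–10:45, 12:00–12:15, 12:45–13:00, 13:15–20:30.
Zara free within 08:30–20:30: 11:30–17:15, 17:45–20:30.
Aarav ∩ Zara: 12:00–12:15, 12:45–13:00, 13:15–17:15, 17:45–20:30.
Aarav ∩ Zara ∩ Eitan: 13:30–14:45, 15:45–17:15, 17:45–20:30.
Windows ≥ 75 min: 13:30–14:45, 15:45–17:15, 17:45–20:30.
Earliest such window starts at 13:30.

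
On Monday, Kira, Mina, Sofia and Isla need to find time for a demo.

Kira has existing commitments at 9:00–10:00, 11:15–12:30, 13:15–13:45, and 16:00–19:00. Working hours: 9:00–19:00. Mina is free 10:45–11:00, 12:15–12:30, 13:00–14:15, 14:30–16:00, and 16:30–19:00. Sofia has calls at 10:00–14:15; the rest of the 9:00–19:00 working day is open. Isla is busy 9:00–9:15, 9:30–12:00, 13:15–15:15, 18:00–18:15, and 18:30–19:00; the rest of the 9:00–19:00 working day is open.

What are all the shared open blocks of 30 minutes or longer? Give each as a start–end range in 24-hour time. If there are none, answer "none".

Kira free within 09:00–19:00: 10:00–11:15, 12:30–13:15, 13:45–16:00.
Sofia free within 09:00–19:00: 09:00–10:00, 14:15–19:00.
Isla free within 09:00–19:00: 09:15–09:30, 12:00–13:15, 15:15–18:00, 18:15–18:30.
Kira ∩ Mina: 10:45–11:00, 13:00–13:15, 13:45–14:15, 14:30–16:00.
Kira ∩ Mina ∩ Sofia: 14:30–16:00.
Kira ∩ Mina ∩ Sofia ∩ Isla: 15:15–16:00.
Windows ≥ 30 min: 15:15–16:00.

15:15–16:00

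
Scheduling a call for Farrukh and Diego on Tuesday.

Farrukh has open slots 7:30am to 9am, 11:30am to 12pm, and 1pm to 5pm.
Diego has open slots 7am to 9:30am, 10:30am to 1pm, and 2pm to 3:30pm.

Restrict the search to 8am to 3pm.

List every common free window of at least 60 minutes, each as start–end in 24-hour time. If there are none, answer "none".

Farrukh ∩ Diego: 07:30–09:00, 11:30–12:00, 14:00–15:30.
Restricted to 08:00–15:00: 08:00–09:00, 11:30–12:00, 14:00–15:00.
Windows ≥ 60 min: 08:00–09:00, 14:00–15:00.

08:00–09:00, 14:00–15:00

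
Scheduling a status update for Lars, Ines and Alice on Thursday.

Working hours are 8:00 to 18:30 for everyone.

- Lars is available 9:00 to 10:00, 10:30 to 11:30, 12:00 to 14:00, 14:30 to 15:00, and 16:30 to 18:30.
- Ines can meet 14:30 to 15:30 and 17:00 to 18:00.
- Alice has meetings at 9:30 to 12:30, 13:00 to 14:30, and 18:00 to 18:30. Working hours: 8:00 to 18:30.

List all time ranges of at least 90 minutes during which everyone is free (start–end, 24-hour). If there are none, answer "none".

none

Alice free within 08:00–18:30: 08:00–09:30, 12:30–13:00, 14:30–18:00.
Lars ∩ Ines: 14:30–15:00, 17:00–18:00.
Lars ∩ Ines ∩ Alice: 14:30–15:00, 17:00–18:00.
Windows ≥ 90 min: (none).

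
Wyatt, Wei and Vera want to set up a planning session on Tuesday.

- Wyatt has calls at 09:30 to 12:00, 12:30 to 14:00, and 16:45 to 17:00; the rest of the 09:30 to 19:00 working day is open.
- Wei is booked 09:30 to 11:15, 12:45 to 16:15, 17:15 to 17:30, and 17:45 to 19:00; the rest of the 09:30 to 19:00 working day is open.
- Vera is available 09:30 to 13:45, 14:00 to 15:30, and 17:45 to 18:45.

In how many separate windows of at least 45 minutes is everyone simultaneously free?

0

Wyatt free within 09:30–19:00: 12:00–12:30, 14:00–16:45, 17:00–19:00.
Wei free within 09:30–19:00: 11:15–12:45, 16:15–17:15, 17:30–17:45.
Wyatt ∩ Wei: 12:00–12:30, 16:15–16:45, 17:00–17:15, 17:30–17:45.
Wyatt ∩ Wei ∩ Vera: 12:00–12:30.
Windows ≥ 45 min: (none).
That's 0 windows.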